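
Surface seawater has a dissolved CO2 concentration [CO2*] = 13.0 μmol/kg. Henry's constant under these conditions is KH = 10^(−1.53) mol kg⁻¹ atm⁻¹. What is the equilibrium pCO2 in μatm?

pCO2 = 440 μatm

KH = 10^(−1.53) = 2.951×10^-2 mol kg⁻¹ atm⁻¹
pCO2 = [CO2*]/KH = 13.0×10^-6 / 2.951×10^-2 = 4.40×10^-4 atm = 440 μatm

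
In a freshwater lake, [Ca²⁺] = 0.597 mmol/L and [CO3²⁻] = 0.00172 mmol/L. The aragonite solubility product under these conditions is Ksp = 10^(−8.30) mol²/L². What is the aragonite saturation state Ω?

Ksp = 10^(−8.30) = 5.012×10^-9
Ω = [Ca²⁺][CO3²⁻]/Ksp = (0.597×10^-3)(0.00172×10^-3) / 5.012×10^-9 = 0.205

Ω = 0.205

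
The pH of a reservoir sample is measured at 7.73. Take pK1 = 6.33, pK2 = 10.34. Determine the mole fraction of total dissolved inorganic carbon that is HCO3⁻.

α₁ = 0.959

α₁ = 1 / (1 + [H⁺]/K1 + K2/[H⁺]) = 1 / (1 + 10^-1.40 + 10^-2.61)
   = 1 / (1 + 0.039811 + 0.0024547) = 1/1.0423 = 0.9594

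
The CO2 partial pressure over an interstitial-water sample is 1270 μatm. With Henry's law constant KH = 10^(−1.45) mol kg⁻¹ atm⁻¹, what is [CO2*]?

KH = 10^(−1.45) = 3.548×10^-2 mol kg⁻¹ atm⁻¹
[CO2*] = KH · pCO2 = 3.548×10^-2 × 1270×10^-6 atm = 4.51×10^-5 mol/kg

[CO2*] = 45.1 μmol/kg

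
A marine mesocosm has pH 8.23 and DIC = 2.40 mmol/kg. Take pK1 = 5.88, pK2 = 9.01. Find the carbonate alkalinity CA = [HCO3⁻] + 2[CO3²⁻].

CA = 2.73 mmol/kg

CA = [HCO3⁻] + 2[CO3²⁻] = (α₁ + 2α₂)·DIC
At pH 8.23: [H⁺]/K1 = 10^-2.35 = 0.0044668, K2/[H⁺] = 10^-0.78 = 0.16596
α₁ = 1/(1 + 0.0044668 + 0.16596) = 1/1.1704 = 0.8544; α₂ = α₁·K2/[H⁺] = 0.1418
α₁ + 2α₂ = 1.1380
CA = 1.1380 × 2.40 = 2.73 mmol/kg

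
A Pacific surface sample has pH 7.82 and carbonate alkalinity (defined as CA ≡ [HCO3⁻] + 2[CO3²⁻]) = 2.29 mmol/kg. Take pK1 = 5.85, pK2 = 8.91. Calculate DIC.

CA = [HCO3⁻] + 2[CO3²⁻] = (α₁ + 2α₂)·DIC
At pH 7.82: [H⁺]/K1 = 10^-1.97 = 0.010715, K2/[H⁺] = 10^-1.09 = 0.081283
α₁ = 1/(1 + 0.010715 + 0.081283) = 1/1.0920 = 0.9158; α₂ = α₁·K2/[H⁺] = 0.07444
α₁ + 2α₂ = 1.0646
DIC = CA / (α₁ + 2α₂) = 2.29 / 1.0646 = 2.15 mmol/kg

DIC = 2.15 mmol/kg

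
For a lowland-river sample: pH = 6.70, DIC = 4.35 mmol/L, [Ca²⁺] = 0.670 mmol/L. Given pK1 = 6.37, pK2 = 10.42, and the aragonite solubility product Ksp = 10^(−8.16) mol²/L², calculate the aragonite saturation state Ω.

α₂ = 1 / (1 + [H⁺]/K2 + [H⁺]²/(K1K2)) = 1 / (1 + 10^+3.72 + 10^+3.39)
   = 1 / (1 + 5248.1 + 2454.7) = 1/7703.8 = 0.0001298
[CO3²⁻] = α₂ × DIC = 0.0001298 × 4.35 = 0.0005647 mmol/L = 0.5647 μmol/L
Ksp = 10^(−8.16) = 6.918×10^-9
Ω = [Ca²⁺][CO3²⁻]/Ksp = (0.670×10^-3)(5.647×10^-7) / 6.918×10^-9 = 0.0547

Ω = 0.0547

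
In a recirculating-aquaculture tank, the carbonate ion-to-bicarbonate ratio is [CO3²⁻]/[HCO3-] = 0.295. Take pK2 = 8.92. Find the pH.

From K2 = [H⁺][CO3²⁻]/[HCO3-]:  pH = pK2 + log₁₀([CO3²⁻]/[HCO3-])
log₁₀(0.295) = -0.530
pH = 8.92 + (-0.530) = 8.39

pH = 8.39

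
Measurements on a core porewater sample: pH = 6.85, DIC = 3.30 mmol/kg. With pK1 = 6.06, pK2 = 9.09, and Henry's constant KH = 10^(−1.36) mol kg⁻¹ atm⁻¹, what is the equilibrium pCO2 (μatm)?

α₀ = 1 / (1 + K1/[H⁺] + K1K2/[H⁺]²) = 1 / (1 + 10^+0.79 + 10^-1.45)
   = 1 / (1 + 6.1660 + 0.035481) = 1/7.2014 = 0.1389
[CO2*] = α₀ × DIC = 0.1389 × 3.30 = 0.4582 mmol/kg
pCO2 = [CO2*]/KH = 4.582×10^-4 / 4.365×10^-2 = 1.05×10^4 μatm

pCO2 = 1.05×10^4 μatm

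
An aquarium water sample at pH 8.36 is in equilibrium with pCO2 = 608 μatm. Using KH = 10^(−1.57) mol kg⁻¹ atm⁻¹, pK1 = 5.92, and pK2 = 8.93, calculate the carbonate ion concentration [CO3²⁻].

[CO2*] = KH · pCO2 = 10^(−1.57) × 608×10^-6 = 1.636×10^-5 mol/kg
α₀ = 1/(1 + K1/[H⁺] + K1K2/[H⁺]²) = 1/(1 + 10^+2.44 + 10^+1.87) = 0.002853
DIC = [CO2*]/α₀ = 1.636×10^-5 / 0.002853 = 5.737 mmol/kg
[CO3²⁻] = α₂·DIC; α₂ = 0.2115, so [CO3²⁻] = 0.2115 × 5.737 = 1.21 mmol/kg

[CO3²⁻] = 1.21 mmol/kg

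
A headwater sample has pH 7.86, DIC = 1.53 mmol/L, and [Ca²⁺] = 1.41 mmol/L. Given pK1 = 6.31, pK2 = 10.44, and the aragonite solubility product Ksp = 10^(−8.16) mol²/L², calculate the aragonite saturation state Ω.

Ω = 0.796

α₂ = 1 / (1 + [H⁺]/K2 + [H⁺]²/(K1K2)) = 1 / (1 + 10^+2.58 + 10^+1.03)
   = 1 / (1 + 380.19 + 10.715) = 1/391.90 = 0.002552
[CO3²⁻] = α₂ × DIC = 0.002552 × 1.53 = 0.003904 mmol/L = 3.904 μmol/L
Ksp = 10^(−8.16) = 6.918×10^-9
Ω = [Ca²⁺][CO3²⁻]/Ksp = (1.41×10^-3)(3.904×10^-6) / 6.918×10^-9 = 0.796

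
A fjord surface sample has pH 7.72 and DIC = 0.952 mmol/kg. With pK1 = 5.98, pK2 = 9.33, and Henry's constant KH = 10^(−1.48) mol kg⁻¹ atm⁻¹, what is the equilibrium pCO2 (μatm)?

pCO2 = 502 μatm

α₀ = 1 / (1 + K1/[H⁺] + K1K2/[H⁺]²) = 1 / (1 + 10^+1.74 + 10^+0.13)
   = 1 / (1 + 54.954 + 1.3490) = 1/57.303 = 0.01745
[CO2*] = α₀ × DIC = 0.01745 × 0.952 = 0.01661 mmol/kg = 16.61 μmol/kg
pCO2 = [CO2*]/KH = 1.661×10^-5 / 3.311×10^-2 = 502 μatm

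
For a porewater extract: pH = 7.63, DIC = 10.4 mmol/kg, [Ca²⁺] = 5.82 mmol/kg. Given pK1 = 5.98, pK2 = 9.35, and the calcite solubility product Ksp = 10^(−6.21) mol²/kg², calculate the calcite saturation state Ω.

α₂ = 1 / (1 + [H⁺]/K2 + [H⁺]²/(K1K2)) = 1 / (1 + 10^+1.72 + 10^+0.07)
   = 1 / (1 + 52.481 + 1.1749) = 1/54.656 = 0.01830
[CO3²⁻] = α₂ × DIC = 0.01830 × 10.4 = 0.1903 mmol/kg
Ksp = 10^(−6.21) = 6.166×10^-7
Ω = [Ca²⁺][CO3²⁻]/Ksp = (5.82×10^-3)(1.903×10^-4) / 6.166×10^-7 = 1.80

Ω = 1.80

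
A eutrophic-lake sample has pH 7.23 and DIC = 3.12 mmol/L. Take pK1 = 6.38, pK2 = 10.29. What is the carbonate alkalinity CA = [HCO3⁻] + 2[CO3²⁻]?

CA = 2.74 mmol/L

CA = [HCO3⁻] + 2[CO3²⁻] = (α₁ + 2α₂)·DIC
At pH 7.23: [H⁺]/K1 = 10^-0.85 = 0.14125, K2/[H⁺] = 10^-3.06 = 0.00087096
α₁ = 1/(1 + 0.14125 + 0.00087096) = 1/1.1421 = 0.8756; α₂ = α₁·K2/[H⁺] = 0.0007626
α₁ + 2α₂ = 0.8771
CA = 0.8771 × 3.12 = 2.74 mmol/L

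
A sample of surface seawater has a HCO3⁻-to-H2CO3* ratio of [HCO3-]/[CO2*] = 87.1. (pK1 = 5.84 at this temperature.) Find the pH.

From K1 = [H⁺][HCO3-]/[CO2*]:  pH = pK1 + log₁₀([HCO3-]/[CO2*])
log₁₀(87.1) = +1.940
pH = 5.84 + (+1.940) = 7.78

pH = 7.78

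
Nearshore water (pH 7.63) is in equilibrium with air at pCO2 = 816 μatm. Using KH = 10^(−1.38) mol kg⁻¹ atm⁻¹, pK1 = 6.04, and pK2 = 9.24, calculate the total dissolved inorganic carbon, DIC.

[CO2*] = KH · pCO2 = 10^(−1.38) × 816×10^-6 = 3.402×10^-5 mol/kg
α₀ = 1/(1 + K1/[H⁺] + K1K2/[H⁺]²) = 1/(1 + 10^+1.59 + 10^-0.02) = 0.02447
DIC = [CO2*]/α₀ = 3.402×10^-5 / 0.02447 = 1.39 mmol/kg

DIC = 1.39 mmol/kg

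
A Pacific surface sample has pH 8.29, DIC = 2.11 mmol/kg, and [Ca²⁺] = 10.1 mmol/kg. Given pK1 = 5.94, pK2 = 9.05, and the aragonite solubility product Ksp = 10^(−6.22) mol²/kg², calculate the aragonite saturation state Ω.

Ω = 5.22

α₂ = 1 / (1 + [H⁺]/K2 + [H⁺]²/(K1K2)) = 1 / (1 + 10^+0.76 + 10^-1.59)
   = 1 / (1 + 5.7544 + 0.025704) = 1/6.7801 = 0.1475
[CO3²⁻] = α₂ × DIC = 0.1475 × 2.11 = 0.3112 mmol/kg
Ksp = 10^(−6.22) = 6.026×10^-7
Ω = [Ca²⁺][CO3²⁻]/Ksp = (10.1×10^-3)(3.112×10^-4) / 6.026×10^-7 = 5.22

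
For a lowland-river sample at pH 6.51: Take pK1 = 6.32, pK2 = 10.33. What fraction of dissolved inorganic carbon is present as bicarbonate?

α₁ = 0.608

α₁ = 1 / (1 + [H⁺]/K1 + K2/[H⁺]) = 1 / (1 + 10^-0.19 + 10^-3.82)
   = 1 / (1 + 0.64565 + 0.00015136) = 1/1.6458 = 0.6076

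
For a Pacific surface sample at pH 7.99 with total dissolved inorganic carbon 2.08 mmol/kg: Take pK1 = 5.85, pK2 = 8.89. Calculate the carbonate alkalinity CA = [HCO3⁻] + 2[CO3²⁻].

CA = 2.30 mmol/kg

CA = [HCO3⁻] + 2[CO3²⁻] = (α₁ + 2α₂)·DIC
At pH 7.99: [H⁺]/K1 = 10^-2.14 = 0.0072444, K2/[H⁺] = 10^-0.90 = 0.12589
α₁ = 1/(1 + 0.0072444 + 0.12589) = 1/1.1331 = 0.8825; α₂ = α₁·K2/[H⁺] = 0.1111
α₁ + 2α₂ = 1.1047
CA = 1.1047 × 2.08 = 2.30 mmol/kg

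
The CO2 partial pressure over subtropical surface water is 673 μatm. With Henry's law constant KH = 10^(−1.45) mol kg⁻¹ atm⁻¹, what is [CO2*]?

KH = 10^(−1.45) = 3.548×10^-2 mol kg⁻¹ atm⁻¹
[CO2*] = KH · pCO2 = 3.548×10^-2 × 673×10^-6 atm = 2.39×10^-5 mol/kg

[CO2*] = 23.9 μmol/kg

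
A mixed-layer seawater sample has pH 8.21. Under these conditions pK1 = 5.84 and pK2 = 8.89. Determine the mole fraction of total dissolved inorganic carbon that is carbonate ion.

α₂ = 1 / (1 + [H⁺]/K2 + [H⁺]²/(K1K2)) = 1 / (1 + 10^+0.68 + 10^-1.69)
   = 1 / (1 + 4.7863 + 0.020417) = 1/5.8067 = 0.1722

α₂ = 0.172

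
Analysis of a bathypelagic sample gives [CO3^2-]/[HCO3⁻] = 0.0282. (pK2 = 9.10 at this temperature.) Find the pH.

pH = 7.55

From K2 = [H⁺][CO3^2-]/[HCO3⁻]:  pH = pK2 + log₁₀([CO3^2-]/[HCO3⁻])
log₁₀(0.0282) = -1.550
pH = 9.10 + (-1.550) = 7.55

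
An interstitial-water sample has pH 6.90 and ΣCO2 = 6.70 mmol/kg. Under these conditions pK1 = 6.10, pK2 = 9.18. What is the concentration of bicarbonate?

α₁ = 1 / (1 + [H⁺]/K1 + K2/[H⁺]) = 1 / (1 + 10^-0.80 + 10^-2.28)
   = 1 / (1 + 0.15849 + 0.0052481) = 1/1.1637 = 0.8593
[HCO3⁻] = α₁ × DIC = 0.8593 × 6.70 = 5.76 mmol/kg

[HCO3⁻] = 5.76 mmol/kg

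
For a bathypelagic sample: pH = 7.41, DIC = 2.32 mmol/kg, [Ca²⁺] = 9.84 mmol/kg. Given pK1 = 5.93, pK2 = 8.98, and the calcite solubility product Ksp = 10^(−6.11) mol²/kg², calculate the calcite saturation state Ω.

α₂ = 1 / (1 + [H⁺]/K2 + [H⁺]²/(K1K2)) = 1 / (1 + 10^+1.57 + 10^+0.09)
   = 1 / (1 + 37.154 + 1.2303) = 1/39.384 = 0.02539
[CO3²⁻] = α₂ × DIC = 0.02539 × 2.32 = 0.05891 mmol/kg
Ksp = 10^(−6.11) = 7.762×10^-7
Ω = [Ca²⁺][CO3²⁻]/Ksp = (9.84×10^-3)(5.891×10^-5) / 7.762×10^-7 = 0.747

Ω = 0.747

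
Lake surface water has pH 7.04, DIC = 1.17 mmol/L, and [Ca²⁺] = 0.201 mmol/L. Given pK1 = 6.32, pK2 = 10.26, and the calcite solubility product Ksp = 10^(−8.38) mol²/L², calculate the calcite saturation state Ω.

Ω = 0.0285

α₂ = 1 / (1 + [H⁺]/K2 + [H⁺]²/(K1K2)) = 1 / (1 + 10^+3.22 + 10^+2.50)
   = 1 / (1 + 1659.6 + 316.23) = 1/1976.8 = 0.0005059
[CO3²⁻] = α₂ × DIC = 0.0005059 × 1.17 = 0.0005919 mmol/L = 0.5919 μmol/L
Ksp = 10^(−8.38) = 4.169×10^-9
Ω = [Ca²⁺][CO3²⁻]/Ksp = (0.201×10^-3)(5.919×10^-7) / 4.169×10^-9 = 0.0285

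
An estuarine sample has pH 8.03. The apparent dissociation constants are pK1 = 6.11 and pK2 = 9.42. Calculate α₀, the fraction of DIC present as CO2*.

α₀ = 0.0114

α₀ = 1 / (1 + K1/[H⁺] + K1K2/[H⁺]²) = 1 / (1 + 10^+1.92 + 10^+0.53)
   = 1 / (1 + 83.176 + 3.3884) = 1/87.565 = 0.01142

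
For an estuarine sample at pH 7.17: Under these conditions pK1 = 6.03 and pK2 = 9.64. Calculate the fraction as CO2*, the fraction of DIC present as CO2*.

α₀ = 0.0673

α₀ = 1 / (1 + K1/[H⁺] + K1K2/[H⁺]²) = 1 / (1 + 10^+1.14 + 10^-1.33)
   = 1 / (1 + 13.804 + 0.046774) = 1/14.851 = 0.06734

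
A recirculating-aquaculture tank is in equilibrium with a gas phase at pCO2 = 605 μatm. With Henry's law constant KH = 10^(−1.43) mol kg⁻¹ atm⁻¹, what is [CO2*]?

[CO2*] = 22.5 μmol/kg

KH = 10^(−1.43) = 3.715×10^-2 mol kg⁻¹ atm⁻¹
[CO2*] = KH · pCO2 = 3.715×10^-2 × 605×10^-6 atm = 2.25×10^-5 mol/kg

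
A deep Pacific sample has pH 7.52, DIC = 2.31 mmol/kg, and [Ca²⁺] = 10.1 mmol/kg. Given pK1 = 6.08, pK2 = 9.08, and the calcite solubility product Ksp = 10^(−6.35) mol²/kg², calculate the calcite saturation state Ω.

Ω = 1.35

α₂ = 1 / (1 + [H⁺]/K2 + [H⁺]²/(K1K2)) = 1 / (1 + 10^+1.56 + 10^+0.12)
   = 1 / (1 + 36.308 + 1.3183) = 1/38.626 = 0.02589
[CO3²⁻] = α₂ × DIC = 0.02589 × 2.31 = 0.05980 mmol/kg
Ksp = 10^(−6.35) = 4.467×10^-7
Ω = [Ca²⁺][CO3²⁻]/Ksp = (10.1×10^-3)(5.980×10^-5) / 4.467×10^-7 = 1.35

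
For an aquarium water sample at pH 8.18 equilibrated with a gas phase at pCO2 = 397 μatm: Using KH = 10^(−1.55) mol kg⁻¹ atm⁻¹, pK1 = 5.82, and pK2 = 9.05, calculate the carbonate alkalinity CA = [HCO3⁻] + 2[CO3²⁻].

CA = 3.25 mmol/kg

[CO2*] = KH · pCO2 = 10^(−1.55) × 397×10^-6 = 1.119×10^-5 mol/kg
α₀ = 1/(1 + K1/[H⁺] + K1K2/[H⁺]²) = 1/(1 + 10^+2.36 + 10^+1.49) = 0.003832
DIC = [CO2*]/α₀ = 1.119×10^-5 / 0.003832 = 2.920 mmol/kg
CA = (α₁ + 2α₂)·DIC = (0.8778 + 2×0.1184) × 2.920 = 3.25 mmol/kg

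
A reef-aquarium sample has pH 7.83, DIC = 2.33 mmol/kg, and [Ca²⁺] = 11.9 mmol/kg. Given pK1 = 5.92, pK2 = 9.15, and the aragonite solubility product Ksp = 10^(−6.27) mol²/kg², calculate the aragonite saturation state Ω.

α₂ = 1 / (1 + [H⁺]/K2 + [H⁺]²/(K1K2)) = 1 / (1 + 10^+1.32 + 10^-0.59)
   = 1 / (1 + 20.893 + 0.25704) = 1/22.150 = 0.04515
[CO3²⁻] = α₂ × DIC = 0.04515 × 2.33 = 0.1052 mmol/kg
Ksp = 10^(−6.27) = 5.370×10^-7
Ω = [Ca²⁺][CO3²⁻]/Ksp = (11.9×10^-3)(1.052×10^-4) / 5.370×10^-7 = 2.33

Ω = 2.33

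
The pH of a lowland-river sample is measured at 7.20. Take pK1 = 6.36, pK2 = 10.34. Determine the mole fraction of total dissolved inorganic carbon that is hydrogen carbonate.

α₁ = 1 / (1 + [H⁺]/K1 + K2/[H⁺]) = 1 / (1 + 10^-0.84 + 10^-3.14)
   = 1 / (1 + 0.14454 + 0.00072444) = 1/1.1453 = 0.8732

α₁ = 0.873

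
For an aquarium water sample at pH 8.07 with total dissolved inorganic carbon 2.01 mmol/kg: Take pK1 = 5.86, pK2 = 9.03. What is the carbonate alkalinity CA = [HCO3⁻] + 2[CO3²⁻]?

CA = 2.20 mmol/kg

CA = [HCO3⁻] + 2[CO3²⁻] = (α₁ + 2α₂)·DIC
At pH 8.07: [H⁺]/K1 = 10^-2.21 = 0.0061660, K2/[H⁺] = 10^-0.96 = 0.10965
α₁ = 1/(1 + 0.0061660 + 0.10965) = 1/1.1158 = 0.8962; α₂ = α₁·K2/[H⁺] = 0.09827
α₁ + 2α₂ = 1.0927
CA = 1.0927 × 2.01 = 2.20 mmol/kg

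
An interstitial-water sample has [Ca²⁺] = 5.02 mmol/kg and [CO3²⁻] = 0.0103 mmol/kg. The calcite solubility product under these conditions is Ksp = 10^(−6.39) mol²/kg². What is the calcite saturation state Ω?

Ksp = 10^(−6.39) = 4.074×10^-7
Ω = [Ca²⁺][CO3²⁻]/Ksp = (5.02×10^-3)(0.0103×10^-3) / 4.074×10^-7 = 0.127

Ω = 0.127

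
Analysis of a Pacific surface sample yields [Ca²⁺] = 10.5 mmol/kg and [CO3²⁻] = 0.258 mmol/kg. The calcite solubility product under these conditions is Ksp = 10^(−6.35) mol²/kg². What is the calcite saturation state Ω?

Ksp = 10^(−6.35) = 4.467×10^-7
Ω = [Ca²⁺][CO3²⁻]/Ksp = (10.5×10^-3)(0.258×10^-3) / 4.467×10^-7 = 6.06

Ω = 6.06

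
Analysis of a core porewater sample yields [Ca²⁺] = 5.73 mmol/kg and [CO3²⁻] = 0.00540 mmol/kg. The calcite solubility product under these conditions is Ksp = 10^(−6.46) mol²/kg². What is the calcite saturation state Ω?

Ksp = 10^(−6.46) = 3.467×10^-7
Ω = [Ca²⁺][CO3²⁻]/Ksp = (5.73×10^-3)(0.00540×10^-3) / 3.467×10^-7 = 0.0892

Ω = 0.0892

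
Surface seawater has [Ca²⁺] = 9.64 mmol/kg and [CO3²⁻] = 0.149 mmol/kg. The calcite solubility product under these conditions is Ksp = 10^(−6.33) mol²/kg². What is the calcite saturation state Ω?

Ksp = 10^(−6.33) = 4.677×10^-7
Ω = [Ca²⁺][CO3²⁻]/Ksp = (9.64×10^-3)(0.149×10^-3) / 4.677×10^-7 = 3.07

Ω = 3.07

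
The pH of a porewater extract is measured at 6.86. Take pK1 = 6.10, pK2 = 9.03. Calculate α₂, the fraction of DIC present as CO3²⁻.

α₂ = 1 / (1 + [H⁺]/K2 + [H⁺]²/(K1K2)) = 1 / (1 + 10^+2.17 + 10^+1.41)
   = 1 / (1 + 147.91 + 25.704) = 1/174.61 = 0.005727

α₂ = 0.00573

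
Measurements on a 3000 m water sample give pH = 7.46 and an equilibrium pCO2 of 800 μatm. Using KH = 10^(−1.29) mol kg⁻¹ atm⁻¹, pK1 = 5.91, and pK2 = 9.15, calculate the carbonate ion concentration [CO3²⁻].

[CO3²⁻] = 0.0297 mmol/kg

[CO2*] = KH · pCO2 = 10^(−1.29) × 800×10^-6 = 4.103×10^-5 mol/kg
α₀ = 1/(1 + K1/[H⁺] + K1K2/[H⁺]²) = 1/(1 + 10^+1.55 + 10^-0.14) = 0.02688
DIC = [CO2*]/α₀ = 4.103×10^-5 / 0.02688 = 1.527 mmol/kg
[CO3²⁻] = α₂·DIC; α₂ = 0.01947, so [CO3²⁻] = 0.01947 × 1.527 = 0.0297 mmol/kg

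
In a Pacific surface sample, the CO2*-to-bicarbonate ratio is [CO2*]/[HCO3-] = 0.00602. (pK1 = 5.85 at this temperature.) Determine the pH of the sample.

From K1 = [H⁺][HCO3-]/[CO2*]:  pH = pK1 − log₁₀([CO2*]/[HCO3-])
log₁₀(0.00602) = -2.220
pH = 5.85 − (-2.220) = 8.07

pH = 8.07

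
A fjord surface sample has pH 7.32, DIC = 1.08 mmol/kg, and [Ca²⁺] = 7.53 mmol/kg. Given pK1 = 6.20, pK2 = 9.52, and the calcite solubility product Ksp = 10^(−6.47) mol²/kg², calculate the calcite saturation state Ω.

Ω = 0.140

α₂ = 1 / (1 + [H⁺]/K2 + [H⁺]²/(K1K2)) = 1 / (1 + 10^+2.20 + 10^+1.08)
   = 1 / (1 + 158.49 + 12.023) = 1/171.51 = 0.005830
[CO3²⁻] = α₂ × DIC = 0.005830 × 1.08 = 0.006297 mmol/kg = 6.297 μmol/kg
Ksp = 10^(−6.47) = 3.388×10^-7
Ω = [Ca²⁺][CO3²⁻]/Ksp = (7.53×10^-3)(6.297×10^-6) / 3.388×10^-7 = 0.140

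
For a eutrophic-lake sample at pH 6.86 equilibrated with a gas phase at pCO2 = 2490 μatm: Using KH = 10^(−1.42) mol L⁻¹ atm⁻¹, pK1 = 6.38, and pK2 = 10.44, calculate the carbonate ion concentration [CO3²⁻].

[CO3²⁻] = 0.0752 μmol/L

[CO2*] = KH · pCO2 = 10^(−1.42) × 2490×10^-6 = 9.467×10^-5 mol/L
α₀ = 1/(1 + K1/[H⁺] + K1K2/[H⁺]²) = 1/(1 + 10^+0.48 + 10^-3.10) = 0.2487
DIC = [CO2*]/α₀ = 9.467×10^-5 / 0.2487 = 0.3806 mmol/L
[CO3²⁻] = α₂·DIC; α₂ = 0.0001976, so [CO3²⁻] = 0.0001976 × 0.3806 = 7.52×10^-5 mmol/L = 0.0752 μmol/L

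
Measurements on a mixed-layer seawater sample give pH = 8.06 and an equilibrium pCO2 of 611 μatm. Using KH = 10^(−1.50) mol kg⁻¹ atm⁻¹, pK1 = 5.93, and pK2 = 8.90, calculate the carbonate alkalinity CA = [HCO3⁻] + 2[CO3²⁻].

[CO2*] = KH · pCO2 = 10^(−1.50) × 611×10^-6 = 1.932×10^-5 mol/kg
α₀ = 1/(1 + K1/[H⁺] + K1K2/[H⁺]²) = 1/(1 + 10^+2.13 + 10^+1.29) = 0.006435
DIC = [CO2*]/α₀ = 1.932×10^-5 / 0.006435 = 3.002 mmol/kg
CA = (α₁ + 2α₂)·DIC = (0.8681 + 2×0.1255) × 3.002 = 3.36 mmol/kg

CA = 3.36 mmol/kg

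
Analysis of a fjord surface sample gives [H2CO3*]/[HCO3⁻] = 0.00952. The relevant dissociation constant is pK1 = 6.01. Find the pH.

From K1 = [H⁺][HCO3⁻]/[H2CO3*]:  pH = pK1 − log₁₀([H2CO3*]/[HCO3⁻])
log₁₀(0.00952) = -2.021
pH = 6.01 − (-2.021) = 8.03

pH = 8.03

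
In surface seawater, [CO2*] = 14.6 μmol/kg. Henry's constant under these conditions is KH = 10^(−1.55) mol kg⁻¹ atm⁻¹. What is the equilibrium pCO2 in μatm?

KH = 10^(−1.55) = 2.818×10^-2 mol kg⁻¹ atm⁻¹
pCO2 = [CO2*]/KH = 14.6×10^-6 / 2.818×10^-2 = 5.18×10^-4 atm = 518 μatm

pCO2 = 518 μatm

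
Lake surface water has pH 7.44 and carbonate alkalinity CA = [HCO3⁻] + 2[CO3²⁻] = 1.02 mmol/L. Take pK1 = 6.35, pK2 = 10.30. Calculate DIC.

DIC = 1.10 mmol/L

CA = [HCO3⁻] + 2[CO3²⁻] = (α₁ + 2α₂)·DIC
At pH 7.44: [H⁺]/K1 = 10^-1.09 = 0.081283, K2/[H⁺] = 10^-2.86 = 0.0013804
α₁ = 1/(1 + 0.081283 + 0.0013804) = 1/1.0827 = 0.9236; α₂ = α₁·K2/[H⁺] = 0.001275
α₁ + 2α₂ = 0.9262
DIC = CA / (α₁ + 2α₂) = 1.02 / 0.9262 = 1.10 mmol/L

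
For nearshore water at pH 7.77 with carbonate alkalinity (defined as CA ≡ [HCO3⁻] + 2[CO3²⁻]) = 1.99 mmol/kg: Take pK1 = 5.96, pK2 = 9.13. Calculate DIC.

DIC = 1.94 mmol/kg

CA = [HCO3⁻] + 2[CO3²⁻] = (α₁ + 2α₂)·DIC
At pH 7.77: [H⁺]/K1 = 10^-1.81 = 0.015488, K2/[H⁺] = 10^-1.36 = 0.043652
α₁ = 1/(1 + 0.015488 + 0.043652) = 1/1.0591 = 0.9442; α₂ = α₁·K2/[H⁺] = 0.04121
α₁ + 2α₂ = 1.0266
DIC = CA / (α₁ + 2α₂) = 1.99 / 1.0266 = 1.94 mmol/kg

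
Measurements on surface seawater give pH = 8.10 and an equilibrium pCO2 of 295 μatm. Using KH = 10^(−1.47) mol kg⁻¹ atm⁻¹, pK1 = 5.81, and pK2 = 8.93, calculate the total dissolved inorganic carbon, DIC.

[CO2*] = KH · pCO2 = 10^(−1.47) × 295×10^-6 = 9.996×10^-6 mol/kg
α₀ = 1/(1 + K1/[H⁺] + K1K2/[H⁺]²) = 1/(1 + 10^+2.29 + 10^+1.46) = 0.004448
DIC = [CO2*]/α₀ = 9.996×10^-6 / 0.004448 = 2.25 mmol/kg

DIC = 2.25 mmol/kg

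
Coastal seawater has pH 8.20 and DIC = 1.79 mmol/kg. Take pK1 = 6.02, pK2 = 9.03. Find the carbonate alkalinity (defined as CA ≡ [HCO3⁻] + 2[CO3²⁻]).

CA = 2.01 mmol/kg

CA = [HCO3⁻] + 2[CO3²⁻] = (α₁ + 2α₂)·DIC
At pH 8.20: [H⁺]/K1 = 10^-2.18 = 0.0066069, K2/[H⁺] = 10^-0.83 = 0.14791
α₁ = 1/(1 + 0.0066069 + 0.14791) = 1/1.1545 = 0.8662; α₂ = α₁·K2/[H⁺] = 0.1281
α₁ + 2α₂ = 1.1224
CA = 1.1224 × 1.79 = 2.01 mmol/kg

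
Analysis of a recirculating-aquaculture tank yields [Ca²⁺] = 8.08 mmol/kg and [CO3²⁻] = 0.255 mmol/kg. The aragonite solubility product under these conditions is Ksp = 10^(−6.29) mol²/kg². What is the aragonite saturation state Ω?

Ω = 4.02

Ksp = 10^(−6.29) = 5.129×10^-7
Ω = [Ca²⁺][CO3²⁻]/Ksp = (8.08×10^-3)(0.255×10^-3) / 5.129×10^-7 = 4.02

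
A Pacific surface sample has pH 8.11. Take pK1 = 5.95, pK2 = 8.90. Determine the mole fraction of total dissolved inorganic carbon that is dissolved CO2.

α₀ = 0.00592

α₀ = 1 / (1 + K1/[H⁺] + K1K2/[H⁺]²) = 1 / (1 + 10^+2.16 + 10^+1.37)
   = 1 / (1 + 144.54 + 23.442) = 1/168.99 = 0.005918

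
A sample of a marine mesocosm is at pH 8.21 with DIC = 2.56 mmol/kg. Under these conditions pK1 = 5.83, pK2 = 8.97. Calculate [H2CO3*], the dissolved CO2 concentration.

[CO2*] = 9.06 μmol/kg

α₀ = 1 / (1 + K1/[H⁺] + K1K2/[H⁺]²) = 1 / (1 + 10^+2.38 + 10^+1.62)
   = 1 / (1 + 239.88 + 41.687) = 1/282.57 = 0.003539
[CO2*] = α₀ × DIC = 0.003539 × 2.56 = 0.00906 mmol/kg = 9.06 μmol/kg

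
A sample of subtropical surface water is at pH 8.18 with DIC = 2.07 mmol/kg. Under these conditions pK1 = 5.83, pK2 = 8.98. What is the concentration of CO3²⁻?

[CO3²⁻] = 0.282 mmol/kg

α₂ = 1 / (1 + [H⁺]/K2 + [H⁺]²/(K1K2)) = 1 / (1 + 10^+0.80 + 10^-1.55)
   = 1 / (1 + 6.3096 + 0.028184) = 1/7.3378 = 0.1363
[CO3²⁻] = α₂ × DIC = 0.1363 × 2.07 = 0.282 mmol/kg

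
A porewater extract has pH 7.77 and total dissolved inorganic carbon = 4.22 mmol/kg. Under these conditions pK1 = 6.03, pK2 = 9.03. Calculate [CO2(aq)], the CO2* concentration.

α₀ = 1 / (1 + K1/[H⁺] + K1K2/[H⁺]²) = 1 / (1 + 10^+1.74 + 10^+0.48)
   = 1 / (1 + 54.954 + 3.0200) = 1/58.974 = 0.01696
[CO2*] = α₀ × DIC = 0.01696 × 4.22 = 0.0716 mmol/kg

[CO2*] = 0.0716 mmol/kg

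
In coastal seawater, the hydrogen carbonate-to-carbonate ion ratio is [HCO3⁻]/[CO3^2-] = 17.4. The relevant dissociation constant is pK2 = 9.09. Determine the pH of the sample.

From K2 = [H⁺][CO3^2-]/[HCO3⁻]:  pH = pK2 − log₁₀([HCO3⁻]/[CO3^2-])
log₁₀(17.4) = +1.241
pH = 9.09 − (+1.241) = 7.85

pH = 7.85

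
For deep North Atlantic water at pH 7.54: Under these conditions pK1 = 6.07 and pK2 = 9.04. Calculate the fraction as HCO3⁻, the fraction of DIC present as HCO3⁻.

α₁ = 1 / (1 + [H⁺]/K1 + K2/[H⁺]) = 1 / (1 + 10^-1.47 + 10^-1.50)
   = 1 / (1 + 0.033884 + 0.031623) = 1/1.0655 = 0.9385

α₁ = 0.939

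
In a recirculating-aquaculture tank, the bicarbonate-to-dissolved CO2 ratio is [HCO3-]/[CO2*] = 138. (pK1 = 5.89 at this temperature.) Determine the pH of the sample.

From K1 = [H⁺][HCO3-]/[CO2*]:  pH = pK1 + log₁₀([HCO3-]/[CO2*])
log₁₀(138) = +2.140
pH = 5.89 + (+2.140) = 8.03

pH = 8.03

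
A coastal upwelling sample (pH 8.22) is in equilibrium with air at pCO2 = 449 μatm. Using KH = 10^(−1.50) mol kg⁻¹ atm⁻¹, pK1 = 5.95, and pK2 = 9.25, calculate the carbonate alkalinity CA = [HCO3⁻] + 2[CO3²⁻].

[CO2*] = KH · pCO2 = 10^(−1.50) × 449×10^-6 = 1.420×10^-5 mol/kg
α₀ = 1/(1 + K1/[H⁺] + K1K2/[H⁺]²) = 1/(1 + 10^+2.27 + 10^+1.24) = 0.004888
DIC = [CO2*]/α₀ = 1.420×10^-5 / 0.004888 = 2.905 mmol/kg
CA = (α₁ + 2α₂)·DIC = (0.9102 + 2×0.08494) × 2.905 = 3.14 mmol/kg

CA = 3.14 mmol/kg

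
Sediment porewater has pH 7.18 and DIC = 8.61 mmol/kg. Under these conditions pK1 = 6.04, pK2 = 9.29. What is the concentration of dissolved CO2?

[CO2*] = 0.577 mmol/kg

α₀ = 1 / (1 + K1/[H⁺] + K1K2/[H⁺]²) = 1 / (1 + 10^+1.14 + 10^-0.97)
   = 1 / (1 + 13.804 + 0.10715) = 1/14.911 = 0.06706
[CO2*] = α₀ × DIC = 0.06706 × 8.61 = 0.577 mmol/kg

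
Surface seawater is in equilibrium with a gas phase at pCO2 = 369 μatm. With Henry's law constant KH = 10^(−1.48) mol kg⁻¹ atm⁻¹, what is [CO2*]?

KH = 10^(−1.48) = 3.311×10^-2 mol kg⁻¹ atm⁻¹
[CO2*] = KH · pCO2 = 3.311×10^-2 × 369×10^-6 atm = 1.22×10^-5 mol/kg

[CO2*] = 12.2 μmol/kg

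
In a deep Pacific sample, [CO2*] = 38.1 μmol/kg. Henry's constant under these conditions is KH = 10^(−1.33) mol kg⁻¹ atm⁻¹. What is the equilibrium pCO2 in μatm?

KH = 10^(−1.33) = 4.677×10^-2 mol kg⁻¹ atm⁻¹
pCO2 = [CO2*]/KH = 38.1×10^-6 / 4.677×10^-2 = 8.15×10^-4 atm = 815 μatm

pCO2 = 815 μatm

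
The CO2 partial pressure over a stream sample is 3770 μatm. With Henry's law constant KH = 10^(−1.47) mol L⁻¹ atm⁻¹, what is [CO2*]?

KH = 10^(−1.47) = 3.388×10^-2 mol L⁻¹ atm⁻¹
[CO2*] = KH · pCO2 = 3.388×10^-2 × 3770×10^-6 atm = 1.28×10^-4 mol/L

[CO2*] = 128 μmol/L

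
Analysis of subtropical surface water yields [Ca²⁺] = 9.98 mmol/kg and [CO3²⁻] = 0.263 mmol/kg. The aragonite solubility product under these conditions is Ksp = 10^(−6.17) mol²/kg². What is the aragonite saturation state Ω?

Ω = 3.88

Ksp = 10^(−6.17) = 6.761×10^-7
Ω = [Ca²⁺][CO3²⁻]/Ksp = (9.98×10^-3)(0.263×10^-3) / 6.761×10^-7 = 3.88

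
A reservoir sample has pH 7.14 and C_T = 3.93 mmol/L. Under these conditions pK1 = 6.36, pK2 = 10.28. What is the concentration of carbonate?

[CO3²⁻] = 2.44 μmol/L

α₂ = 1 / (1 + [H⁺]/K2 + [H⁺]²/(K1K2)) = 1 / (1 + 10^+3.14 + 10^+2.36)
   = 1 / (1 + 1380.4 + 229.09) = 1/1610.5 = 0.0006209
[CO3²⁻] = α₂ × DIC = 0.0006209 × 3.93 = 0.00244 mmol/L = 2.44 μmol/L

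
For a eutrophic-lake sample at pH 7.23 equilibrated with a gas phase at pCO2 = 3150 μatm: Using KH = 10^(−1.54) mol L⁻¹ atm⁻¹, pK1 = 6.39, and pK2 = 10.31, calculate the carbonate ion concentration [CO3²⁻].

[CO3²⁻] = 0.523 μmol/L

[CO2*] = KH · pCO2 = 10^(−1.54) × 3150×10^-6 = 9.085×10^-5 mol/L
α₀ = 1/(1 + K1/[H⁺] + K1K2/[H⁺]²) = 1/(1 + 10^+0.84 + 10^-2.24) = 0.1262
DIC = [CO2*]/α₀ = 9.085×10^-5 / 0.1262 = 0.7199 mmol/L
[CO3²⁻] = α₂·DIC; α₂ = 0.0007262, so [CO3²⁻] = 0.0007262 × 0.7199 = 0.000523 mmol/L = 0.523 μmol/L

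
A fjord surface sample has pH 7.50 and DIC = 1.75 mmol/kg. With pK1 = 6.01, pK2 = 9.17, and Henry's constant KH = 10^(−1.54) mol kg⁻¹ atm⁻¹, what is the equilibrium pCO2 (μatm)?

α₀ = 1 / (1 + K1/[H⁺] + K1K2/[H⁺]²) = 1 / (1 + 10^+1.49 + 10^-0.18)
   = 1 / (1 + 30.903 + 0.66069) = 1/32.564 = 0.03071
[CO2*] = α₀ × DIC = 0.03071 × 1.75 = 0.05374 mmol/kg
pCO2 = [CO2*]/KH = 5.374×10^-5 / 2.884×10^-2 = 1860 μatm

pCO2 = 1860 μatm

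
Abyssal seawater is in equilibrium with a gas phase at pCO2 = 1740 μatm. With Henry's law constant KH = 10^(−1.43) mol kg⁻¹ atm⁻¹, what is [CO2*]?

[CO2*] = 64.6 μmol/kg

KH = 10^(−1.43) = 3.715×10^-2 mol kg⁻¹ atm⁻¹
[CO2*] = KH · pCO2 = 3.715×10^-2 × 1740×10^-6 atm = 6.46×10^-5 mol/kg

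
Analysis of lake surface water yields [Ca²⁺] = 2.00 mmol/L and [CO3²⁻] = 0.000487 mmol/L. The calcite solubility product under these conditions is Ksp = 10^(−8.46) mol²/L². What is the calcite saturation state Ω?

Ω = 0.281

Ksp = 10^(−8.46) = 3.467×10^-9
Ω = [Ca²⁺][CO3²⁻]/Ksp = (2.00×10^-3)(0.000487×10^-3) / 3.467×10^-9 = 0.281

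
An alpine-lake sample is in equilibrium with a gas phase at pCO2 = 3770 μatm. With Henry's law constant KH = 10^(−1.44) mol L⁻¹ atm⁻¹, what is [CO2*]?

KH = 10^(−1.44) = 3.631×10^-2 mol L⁻¹ atm⁻¹
[CO2*] = KH · pCO2 = 3.631×10^-2 × 3770×10^-6 atm = 1.37×10^-4 mol/L

[CO2*] = 137 μmol/L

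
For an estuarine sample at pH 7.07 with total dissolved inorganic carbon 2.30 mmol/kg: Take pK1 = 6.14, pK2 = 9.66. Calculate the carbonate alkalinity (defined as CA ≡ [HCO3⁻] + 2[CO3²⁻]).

CA = 2.06 mmol/kg

CA = [HCO3⁻] + 2[CO3²⁻] = (α₁ + 2α₂)·DIC
At pH 7.07: [H⁺]/K1 = 10^-0.93 = 0.11749, K2/[H⁺] = 10^-2.59 = 0.0025704
α₁ = 1/(1 + 0.11749 + 0.0025704) = 1/1.1201 = 0.8928; α₂ = α₁·K2/[H⁺] = 0.002295
α₁ + 2α₂ = 0.8974
CA = 0.8974 × 2.30 = 2.06 mmol/kg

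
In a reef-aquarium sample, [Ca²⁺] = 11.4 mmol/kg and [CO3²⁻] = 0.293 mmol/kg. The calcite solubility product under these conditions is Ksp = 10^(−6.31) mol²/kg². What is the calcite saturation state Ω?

Ksp = 10^(−6.31) = 4.898×10^-7
Ω = [Ca²⁺][CO3²⁻]/Ksp = (11.4×10^-3)(0.293×10^-3) / 4.898×10^-7 = 6.82

Ω = 6.82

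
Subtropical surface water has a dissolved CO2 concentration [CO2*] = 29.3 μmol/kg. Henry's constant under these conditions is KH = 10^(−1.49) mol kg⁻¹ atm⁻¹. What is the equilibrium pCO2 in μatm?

pCO2 = 905 μatm

KH = 10^(−1.49) = 3.236×10^-2 mol kg⁻¹ atm⁻¹
pCO2 = [CO2*]/KH = 29.3×10^-6 / 3.236×10^-2 = 9.05×10^-4 atm = 905 μatm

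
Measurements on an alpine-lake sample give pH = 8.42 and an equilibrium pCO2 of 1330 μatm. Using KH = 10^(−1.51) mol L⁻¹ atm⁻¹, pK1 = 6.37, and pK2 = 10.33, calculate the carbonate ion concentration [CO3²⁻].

[CO2*] = KH · pCO2 = 10^(−1.51) × 1330×10^-6 = 4.110×10^-5 mol/L
α₀ = 1/(1 + K1/[H⁺] + K1K2/[H⁺]²) = 1/(1 + 10^+2.05 + 10^+0.14) = 0.008727
DIC = [CO2*]/α₀ = 4.110×10^-5 / 0.008727 = 4.709 mmol/L
[CO3²⁻] = α₂·DIC; α₂ = 0.01205, so [CO3²⁻] = 0.01205 × 4.709 = 0.0567 mmol/L

[CO3²⁻] = 0.0567 mmol/L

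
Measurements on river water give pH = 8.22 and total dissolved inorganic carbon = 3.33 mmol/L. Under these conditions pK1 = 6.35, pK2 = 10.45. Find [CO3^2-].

[CO3²⁻] = 19.2 μmol/L

α₂ = 1 / (1 + [H⁺]/K2 + [H⁺]²/(K1K2)) = 1 / (1 + 10^+2.23 + 10^+0.36)
   = 1 / (1 + 169.82 + 2.2909) = 1/173.12 = 0.005776
[CO3²⁻] = α₂ × DIC = 0.005776 × 3.33 = 0.0192 mmol/L = 19.2 μmol/L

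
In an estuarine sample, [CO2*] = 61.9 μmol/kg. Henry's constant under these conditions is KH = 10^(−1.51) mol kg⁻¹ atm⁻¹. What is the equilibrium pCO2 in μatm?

pCO2 = 2000 μatm

KH = 10^(−1.51) = 3.090×10^-2 mol kg⁻¹ atm⁻¹
pCO2 = [CO2*]/KH = 61.9×10^-6 / 3.090×10^-2 = 2.00×10^-3 atm = 2000 μatm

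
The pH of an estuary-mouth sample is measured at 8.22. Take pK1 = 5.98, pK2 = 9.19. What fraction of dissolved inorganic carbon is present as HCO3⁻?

α₁ = 0.899

α₁ = 1 / (1 + [H⁺]/K1 + K2/[H⁺]) = 1 / (1 + 10^-2.24 + 10^-0.97)
   = 1 / (1 + 0.0057544 + 0.10715) = 1/1.1129 = 0.8985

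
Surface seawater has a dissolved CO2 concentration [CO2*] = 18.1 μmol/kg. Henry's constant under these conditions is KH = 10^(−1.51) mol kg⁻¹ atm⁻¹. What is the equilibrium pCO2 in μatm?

pCO2 = 586 μatm

KH = 10^(−1.51) = 3.090×10^-2 mol kg⁻¹ atm⁻¹
pCO2 = [CO2*]/KH = 18.1×10^-6 / 3.090×10^-2 = 5.86×10^-4 atm = 586 μatm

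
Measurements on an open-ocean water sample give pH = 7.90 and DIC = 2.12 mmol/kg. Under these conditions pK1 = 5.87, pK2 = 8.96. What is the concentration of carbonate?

α₂ = 1 / (1 + [H⁺]/K2 + [H⁺]²/(K1K2)) = 1 / (1 + 10^+1.06 + 10^-0.97)
   = 1 / (1 + 11.482 + 0.10715) = 1/12.589 = 0.07944
[CO3²⁻] = α₂ × DIC = 0.07944 × 2.12 = 0.168 mmol/kg

[CO3²⁻] = 0.168 mmol/kg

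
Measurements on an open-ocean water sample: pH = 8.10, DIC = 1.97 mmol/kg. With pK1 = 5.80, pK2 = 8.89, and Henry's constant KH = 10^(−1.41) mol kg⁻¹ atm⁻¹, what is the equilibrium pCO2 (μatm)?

α₀ = 1 / (1 + K1/[H⁺] + K1K2/[H⁺]²) = 1 / (1 + 10^+2.30 + 10^+1.51)
   = 1 / (1 + 199.53 + 32.359) = 1/232.89 = 0.004294
[CO2*] = α₀ × DIC = 0.004294 × 1.97 = 0.008459 mmol/kg = 8.459 μmol/kg
pCO2 = [CO2*]/KH = 8.459×10^-6 / 3.890×10^-2 = 217 μatm

pCO2 = 217 μatm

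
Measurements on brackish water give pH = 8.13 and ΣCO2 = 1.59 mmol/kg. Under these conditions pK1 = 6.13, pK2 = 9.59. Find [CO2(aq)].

[CO2*] = 15.2 μmol/kg

α₀ = 1 / (1 + K1/[H⁺] + K1K2/[H⁺]²) = 1 / (1 + 10^+2.00 + 10^+0.54)
   = 1 / (1 + 100.00 + 3.4674) = 1/104.47 = 0.009572
[CO2*] = α₀ × DIC = 0.009572 × 1.59 = 0.0152 mmol/kg = 15.2 μmol/kg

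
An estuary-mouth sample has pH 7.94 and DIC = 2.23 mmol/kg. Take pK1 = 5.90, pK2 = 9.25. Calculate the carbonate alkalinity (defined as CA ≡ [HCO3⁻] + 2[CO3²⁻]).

CA = [HCO3⁻] + 2[CO3²⁻] = (α₁ + 2α₂)·DIC
At pH 7.94: [H⁺]/K1 = 10^-2.04 = 0.0091201, K2/[H⁺] = 10^-1.31 = 0.048978
α₁ = 1/(1 + 0.0091201 + 0.048978) = 1/1.0581 = 0.9451; α₂ = α₁·K2/[H⁺] = 0.04629
α₁ + 2α₂ = 1.0377
CA = 1.0377 × 2.23 = 2.31 mmol/kg

CA = 2.31 mmol/kg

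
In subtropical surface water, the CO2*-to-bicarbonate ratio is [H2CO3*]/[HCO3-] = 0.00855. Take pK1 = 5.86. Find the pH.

From K1 = [H⁺][HCO3-]/[H2CO3*]:  pH = pK1 − log₁₀([H2CO3*]/[HCO3-])
log₁₀(0.00855) = -2.068
pH = 5.86 − (-2.068) = 7.93

pH = 7.93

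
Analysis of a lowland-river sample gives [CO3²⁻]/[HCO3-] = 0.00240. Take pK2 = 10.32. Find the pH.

From K2 = [H⁺][CO3²⁻]/[HCO3-]:  pH = pK2 + log₁₀([CO3²⁻]/[HCO3-])
log₁₀(0.00240) = -2.620
pH = 10.32 + (-2.620) = 7.70

pH = 7.70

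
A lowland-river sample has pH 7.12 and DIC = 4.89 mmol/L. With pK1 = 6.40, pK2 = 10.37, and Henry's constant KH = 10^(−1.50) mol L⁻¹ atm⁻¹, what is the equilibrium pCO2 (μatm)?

α₀ = 1 / (1 + K1/[H⁺] + K1K2/[H⁺]²) = 1 / (1 + 10^+0.72 + 10^-2.53)
   = 1 / (1 + 5.2481 + 0.0029512) = 1/6.2510 = 0.1600
[CO2*] = α₀ × DIC = 0.1600 × 4.89 = 0.7823 mmol/L
pCO2 = [CO2*]/KH = 7.823×10^-4 / 3.162×10^-2 = 2.47×10^4 μatm

pCO2 = 2.47×10^4 μatm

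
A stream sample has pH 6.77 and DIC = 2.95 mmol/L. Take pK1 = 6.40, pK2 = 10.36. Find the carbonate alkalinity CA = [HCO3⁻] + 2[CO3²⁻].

CA = [HCO3⁻] + 2[CO3²⁻] = (α₁ + 2α₂)·DIC
At pH 6.77: [H⁺]/K1 = 10^-0.37 = 0.42658, K2/[H⁺] = 10^-3.59 = 0.00025704
α₁ = 1/(1 + 0.42658 + 0.00025704) = 1/1.4268 = 0.7009; α₂ = α₁·K2/[H⁺] = 0.0001801
α₁ + 2α₂ = 0.7012
CA = 0.7012 × 2.95 = 2.07 mmol/L

CA = 2.07 mmol/L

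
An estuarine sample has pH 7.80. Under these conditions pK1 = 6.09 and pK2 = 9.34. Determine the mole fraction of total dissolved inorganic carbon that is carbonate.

α₂ = 0.0275

α₂ = 1 / (1 + [H⁺]/K2 + [H⁺]²/(K1K2)) = 1 / (1 + 10^+1.54 + 10^-0.17)
   = 1 / (1 + 34.674 + 0.67608) = 1/36.350 = 0.02751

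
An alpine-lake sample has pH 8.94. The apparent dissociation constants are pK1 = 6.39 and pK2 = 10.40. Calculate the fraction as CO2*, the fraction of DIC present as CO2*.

α₀ = 0.00272

α₀ = 1 / (1 + K1/[H⁺] + K1K2/[H⁺]²) = 1 / (1 + 10^+2.55 + 10^+1.09)
   = 1 / (1 + 354.81 + 12.303) = 1/368.12 = 0.002717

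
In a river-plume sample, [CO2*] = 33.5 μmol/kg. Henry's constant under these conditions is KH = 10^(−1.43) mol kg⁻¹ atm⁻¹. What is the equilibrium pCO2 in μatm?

pCO2 = 902 μatm

KH = 10^(−1.43) = 3.715×10^-2 mol kg⁻¹ atm⁻¹
pCO2 = [CO2*]/KH = 33.5×10^-6 / 3.715×10^-2 = 9.02×10^-4 atm = 902 μatm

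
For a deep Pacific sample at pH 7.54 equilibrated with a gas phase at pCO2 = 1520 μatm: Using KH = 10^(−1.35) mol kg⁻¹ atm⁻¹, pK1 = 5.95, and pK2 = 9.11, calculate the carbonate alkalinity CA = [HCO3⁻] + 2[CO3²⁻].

CA = 2.78 mmol/kg

[CO2*] = KH · pCO2 = 10^(−1.35) × 1520×10^-6 = 6.790×10^-5 mol/kg
α₀ = 1/(1 + K1/[H⁺] + K1K2/[H⁺]²) = 1/(1 + 10^+1.59 + 10^+0.02) = 0.02442
DIC = [CO2*]/α₀ = 6.790×10^-5 / 0.02442 = 2.780 mmol/kg
CA = (α₁ + 2α₂)·DIC = (0.9500 + 2×0.02557) × 2.780 = 2.78 mmol/kg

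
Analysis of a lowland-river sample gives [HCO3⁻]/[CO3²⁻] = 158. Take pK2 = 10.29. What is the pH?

From K2 = [H⁺][CO3²⁻]/[HCO3⁻]:  pH = pK2 − log₁₀([HCO3⁻]/[CO3²⁻])
log₁₀(158) = +2.199
pH = 10.29 − (+2.199) = 8.09

pH = 8.09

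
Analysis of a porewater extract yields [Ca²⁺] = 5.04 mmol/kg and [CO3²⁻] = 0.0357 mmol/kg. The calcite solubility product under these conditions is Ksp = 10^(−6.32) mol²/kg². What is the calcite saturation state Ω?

Ω = 0.376

Ksp = 10^(−6.32) = 4.786×10^-7
Ω = [Ca²⁺][CO3²⁻]/Ksp = (5.04×10^-3)(0.0357×10^-3) / 4.786×10^-7 = 0.376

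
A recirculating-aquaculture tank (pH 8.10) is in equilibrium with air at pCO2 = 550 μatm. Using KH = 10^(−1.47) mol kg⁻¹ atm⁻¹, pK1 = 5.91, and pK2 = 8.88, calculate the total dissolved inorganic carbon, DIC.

[CO2*] = KH · pCO2 = 10^(−1.47) × 550×10^-6 = 1.864×10^-5 mol/kg
α₀ = 1/(1 + K1/[H⁺] + K1K2/[H⁺]²) = 1/(1 + 10^+2.19 + 10^+1.41) = 0.005507
DIC = [CO2*]/α₀ = 1.864×10^-5 / 0.005507 = 3.38 mmol/kg

DIC = 3.38 mmol/kg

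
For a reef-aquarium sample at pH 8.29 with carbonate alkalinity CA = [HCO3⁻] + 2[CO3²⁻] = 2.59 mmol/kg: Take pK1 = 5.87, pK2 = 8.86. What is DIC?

CA = [HCO3⁻] + 2[CO3²⁻] = (α₁ + 2α₂)·DIC
At pH 8.29: [H⁺]/K1 = 10^-2.42 = 0.0038019, K2/[H⁺] = 10^-0.57 = 0.26915
α₁ = 1/(1 + 0.0038019 + 0.26915) = 1/1.2730 = 0.7856; α₂ = α₁·K2/[H⁺] = 0.2114
α₁ + 2α₂ = 1.2085
DIC = CA / (α₁ + 2α₂) = 2.59 / 1.2085 = 2.14 mmol/kg

DIC = 2.14 mmol/kg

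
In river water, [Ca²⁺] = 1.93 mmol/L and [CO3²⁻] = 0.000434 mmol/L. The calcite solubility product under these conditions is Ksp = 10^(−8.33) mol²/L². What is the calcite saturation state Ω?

Ksp = 10^(−8.33) = 4.677×10^-9
Ω = [Ca²⁺][CO3²⁻]/Ksp = (1.93×10^-3)(0.000434×10^-3) / 4.677×10^-9 = 0.179

Ω = 0.179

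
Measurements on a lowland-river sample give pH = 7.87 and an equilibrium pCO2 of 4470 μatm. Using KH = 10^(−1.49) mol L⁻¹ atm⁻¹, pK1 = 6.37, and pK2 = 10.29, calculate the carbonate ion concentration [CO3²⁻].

[CO3²⁻] = 17.4 μmol/L

[CO2*] = KH · pCO2 = 10^(−1.49) × 4470×10^-6 = 1.446×10^-4 mol/L
α₀ = 1/(1 + K1/[H⁺] + K1K2/[H⁺]²) = 1/(1 + 10^+1.50 + 10^-0.92) = 0.03054
DIC = [CO2*]/α₀ = 1.446×10^-4 / 0.03054 = 4.736 mmol/L
[CO3²⁻] = α₂·DIC; α₂ = 0.003672, so [CO3²⁻] = 0.003672 × 4.736 = 0.0174 mmol/L = 17.4 μmol/L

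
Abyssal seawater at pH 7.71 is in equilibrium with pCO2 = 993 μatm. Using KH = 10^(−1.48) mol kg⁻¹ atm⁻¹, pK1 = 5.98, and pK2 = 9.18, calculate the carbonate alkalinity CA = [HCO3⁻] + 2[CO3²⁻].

CA = 1.89 mmol/kg

[CO2*] = KH · pCO2 = 10^(−1.48) × 993×10^-6 = 3.288×10^-5 mol/kg
α₀ = 1/(1 + K1/[H⁺] + K1K2/[H⁺]²) = 1/(1 + 10^+1.73 + 10^+0.26) = 0.01769
DIC = [CO2*]/α₀ = 3.288×10^-5 / 0.01769 = 1.859 mmol/kg
CA = (α₁ + 2α₂)·DIC = (0.9501 + 2×0.03219) × 1.859 = 1.89 mmol/kg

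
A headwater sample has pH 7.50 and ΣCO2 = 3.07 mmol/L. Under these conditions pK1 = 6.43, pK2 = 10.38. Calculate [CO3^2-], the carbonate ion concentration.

[CO3²⁻] = 3.73 μmol/L

α₂ = 1 / (1 + [H⁺]/K2 + [H⁺]²/(K1K2)) = 1 / (1 + 10^+2.88 + 10^+1.81)
   = 1 / (1 + 758.58 + 64.565) = 1/824.14 = 0.001213
[CO3²⁻] = α₂ × DIC = 0.001213 × 3.07 = 0.00373 mmol/L = 3.73 μmol/L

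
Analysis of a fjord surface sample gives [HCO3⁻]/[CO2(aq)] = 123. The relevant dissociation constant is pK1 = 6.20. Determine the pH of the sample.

pH = 8.29

From K1 = [H⁺][HCO3⁻]/[CO2(aq)]:  pH = pK1 + log₁₀([HCO3⁻]/[CO2(aq)])
log₁₀(123) = +2.090
pH = 6.20 + (+2.090) = 8.29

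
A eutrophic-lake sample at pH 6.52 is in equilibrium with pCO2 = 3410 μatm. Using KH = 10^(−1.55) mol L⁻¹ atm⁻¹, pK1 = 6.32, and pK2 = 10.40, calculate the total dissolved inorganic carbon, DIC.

[CO2*] = KH · pCO2 = 10^(−1.55) × 3410×10^-6 = 9.611×10^-5 mol/L
α₀ = 1/(1 + K1/[H⁺] + K1K2/[H⁺]²) = 1/(1 + 10^+0.20 + 10^-3.68) = 0.3868
DIC = [CO2*]/α₀ = 9.611×10^-5 / 0.3868 = 0.248 mmol/L

DIC = 0.248 mmol/L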